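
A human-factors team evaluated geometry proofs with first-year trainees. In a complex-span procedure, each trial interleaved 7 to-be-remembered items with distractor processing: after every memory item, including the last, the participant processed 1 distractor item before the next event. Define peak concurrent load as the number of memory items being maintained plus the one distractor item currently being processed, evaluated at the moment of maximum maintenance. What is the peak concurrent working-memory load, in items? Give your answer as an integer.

8

Maintenance is greatest during the distractor(s) after memory item 7: all 7 memory items are being held.
One distractor item is concurrently being processed.
Peak concurrent load = 7 + 1 = 8 items.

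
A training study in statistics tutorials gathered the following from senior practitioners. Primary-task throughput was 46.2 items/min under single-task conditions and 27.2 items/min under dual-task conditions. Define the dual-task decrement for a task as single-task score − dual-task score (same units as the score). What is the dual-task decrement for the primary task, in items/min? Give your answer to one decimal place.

19.0

Decrement = 46.2 − 27.2 = 19.0000 items/min ≈ 19.0 items/min.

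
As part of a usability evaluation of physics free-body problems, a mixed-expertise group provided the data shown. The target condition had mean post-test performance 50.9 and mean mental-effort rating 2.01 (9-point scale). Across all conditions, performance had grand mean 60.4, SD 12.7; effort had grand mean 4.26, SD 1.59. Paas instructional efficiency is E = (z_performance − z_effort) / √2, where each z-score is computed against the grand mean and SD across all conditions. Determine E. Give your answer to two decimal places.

z_performance = (50.9 − 60.4) / 12.7 = -9.5000 / 12.7 = -0.7480.
z_effort = (2.01 − 4.26) / 1.59 = -2.2500 / 1.59 = -1.4151.
z_P − z_E = -0.7480 − (-1.4151) = 0.6671.
E = 0.6671 / √2 = 0.6671 / 1.41421 = 0.4717 ≈ 0.47.

0.47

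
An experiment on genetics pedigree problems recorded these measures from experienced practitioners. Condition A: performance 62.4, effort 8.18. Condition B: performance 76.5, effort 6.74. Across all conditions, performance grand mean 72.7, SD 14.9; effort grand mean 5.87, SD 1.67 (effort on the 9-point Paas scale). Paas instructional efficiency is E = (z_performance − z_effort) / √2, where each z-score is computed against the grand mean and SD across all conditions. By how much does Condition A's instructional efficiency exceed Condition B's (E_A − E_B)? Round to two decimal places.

Condition A: z_P = (62.4 − 72.7)/14.9 = -0.6913; z_E = (8.18 − 5.87)/1.67 = 1.3832; E_A = (-0.6913 − 1.3832)/√2 = -1.4669.
Condition B: z_P = (76.5 − 72.7)/14.9 = 0.2550; z_E = (6.74 − 5.87)/1.67 = 0.5210; E_B = (0.2550 − 0.5210)/√2 = -0.1881.
E_A − E_B = -1.4669 − (-0.1881) = -1.2788 ≈ -1.28.

-1.28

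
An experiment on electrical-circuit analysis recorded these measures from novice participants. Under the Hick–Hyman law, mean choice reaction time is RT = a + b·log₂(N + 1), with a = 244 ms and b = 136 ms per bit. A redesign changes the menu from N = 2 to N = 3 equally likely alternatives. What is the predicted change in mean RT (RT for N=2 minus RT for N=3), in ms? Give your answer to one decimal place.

-56.4

RT(2) = 244 + 136·log₂(3) = 244 + 136·1.5850 = 459.5600 ms.
RT(3) = 244 + 136·log₂(4) = 244 + 136·2.0000 = 516.0000 ms.
Difference = 459.5600 − 516.0000 = -56.4400 ≈ -56.4 ms.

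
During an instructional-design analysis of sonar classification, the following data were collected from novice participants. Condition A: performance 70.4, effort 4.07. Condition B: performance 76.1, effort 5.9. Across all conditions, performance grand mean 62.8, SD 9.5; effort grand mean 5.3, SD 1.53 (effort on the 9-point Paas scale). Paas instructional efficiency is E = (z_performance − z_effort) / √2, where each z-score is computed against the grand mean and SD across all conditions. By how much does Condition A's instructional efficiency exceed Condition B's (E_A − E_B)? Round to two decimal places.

0.42

Condition A: z_P = (70.4 − 62.8)/9.5 = 0.8000; z_E = (4.07 − 5.3)/1.53 = -0.8039; E_A = (0.8000 − (-0.8039))/√2 = 1.1341.
Condition B: z_P = (76.1 − 62.8)/9.5 = 1.4000; z_E = (5.9 − 5.3)/1.53 = 0.3922; E_B = (1.4000 − 0.3922)/√2 = 0.7126.
E_A − E_B = 1.1341 − 0.7126 = 0.4215 ≈ 0.42.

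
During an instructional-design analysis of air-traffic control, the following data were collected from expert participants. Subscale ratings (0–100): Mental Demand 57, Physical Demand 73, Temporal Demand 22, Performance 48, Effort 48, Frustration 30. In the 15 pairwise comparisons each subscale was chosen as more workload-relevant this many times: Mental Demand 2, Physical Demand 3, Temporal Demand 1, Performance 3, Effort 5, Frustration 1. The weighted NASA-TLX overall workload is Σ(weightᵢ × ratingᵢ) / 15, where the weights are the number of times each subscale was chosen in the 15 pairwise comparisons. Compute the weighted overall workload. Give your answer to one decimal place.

The tallies are the weights (they sum to 15).
Weighted sum = 2·57 + 3·73 + 1·22 + 3·48 + 5·48 + 1·30
            = 114 + 219 + 22 + 144 + 240 + 30 = 769.
Overall workload = 769 / 15 = 51.2667 ≈ 51.3.

51.3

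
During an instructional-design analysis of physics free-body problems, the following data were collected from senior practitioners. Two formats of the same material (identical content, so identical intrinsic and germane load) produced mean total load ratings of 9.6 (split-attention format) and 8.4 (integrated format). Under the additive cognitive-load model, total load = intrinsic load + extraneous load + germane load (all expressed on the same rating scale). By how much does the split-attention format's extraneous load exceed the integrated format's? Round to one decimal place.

1.2

Intrinsic and germane load are equal across formats, so the difference in total load equals the difference in extraneous load.
Extraneous-load difference = 9.6 − 8.4 = 1.2.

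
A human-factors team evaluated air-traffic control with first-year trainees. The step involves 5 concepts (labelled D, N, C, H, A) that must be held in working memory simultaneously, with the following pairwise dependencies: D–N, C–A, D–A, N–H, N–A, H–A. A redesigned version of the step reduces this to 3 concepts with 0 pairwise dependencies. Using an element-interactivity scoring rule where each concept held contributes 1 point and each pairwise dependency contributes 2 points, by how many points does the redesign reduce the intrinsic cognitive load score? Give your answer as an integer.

14

Original: 5 × 1 + 6 × 2 = 5 + 12 = 17.
Redesigned: 3 × 1 + 0 × 2 = 3 + 0 = 3.
Reduction = 17 − 3 = 14.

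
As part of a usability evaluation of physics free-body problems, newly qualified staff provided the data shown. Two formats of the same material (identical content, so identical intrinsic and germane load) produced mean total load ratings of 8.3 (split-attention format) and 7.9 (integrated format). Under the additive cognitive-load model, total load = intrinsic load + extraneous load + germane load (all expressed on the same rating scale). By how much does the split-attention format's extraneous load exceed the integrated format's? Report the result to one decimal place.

Intrinsic and germane load are equal across formats, so the difference in total load equals the difference in extraneous load.
Extraneous-load difference = 8.3 − 7.9 = 0.4.

0.4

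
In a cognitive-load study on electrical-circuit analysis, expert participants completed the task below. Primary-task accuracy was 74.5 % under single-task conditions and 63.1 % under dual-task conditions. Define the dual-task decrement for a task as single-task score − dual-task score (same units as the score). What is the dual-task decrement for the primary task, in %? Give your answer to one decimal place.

11.4

Decrement = 74.5 − 63.1 = 11.4000 % ≈ 11.4 %.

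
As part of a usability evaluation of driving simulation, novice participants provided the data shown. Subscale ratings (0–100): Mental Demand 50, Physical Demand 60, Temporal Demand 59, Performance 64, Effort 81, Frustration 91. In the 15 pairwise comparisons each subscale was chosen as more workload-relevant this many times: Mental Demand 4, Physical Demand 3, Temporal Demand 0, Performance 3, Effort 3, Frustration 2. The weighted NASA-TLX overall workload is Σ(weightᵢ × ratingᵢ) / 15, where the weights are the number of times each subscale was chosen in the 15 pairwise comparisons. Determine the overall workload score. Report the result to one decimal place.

66.5

The tallies are the weights (they sum to 15).
Weighted sum = 4·50 + 3·60 + 0·59 + 3·64 + 3·81 + 2·91
            = 200 + 180 + 0 + 192 + 243 + 182 = 997.
Overall workload = 997 / 15 = 66.4667 ≈ 66.5.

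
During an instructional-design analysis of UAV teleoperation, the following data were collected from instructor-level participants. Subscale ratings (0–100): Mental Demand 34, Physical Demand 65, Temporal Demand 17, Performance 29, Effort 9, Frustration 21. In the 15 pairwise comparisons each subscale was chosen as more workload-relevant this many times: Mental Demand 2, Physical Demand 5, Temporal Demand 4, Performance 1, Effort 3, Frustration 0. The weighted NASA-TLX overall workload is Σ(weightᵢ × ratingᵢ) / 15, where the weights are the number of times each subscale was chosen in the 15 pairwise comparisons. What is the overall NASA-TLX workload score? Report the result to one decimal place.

The tallies are the weights (they sum to 15).
Weighted sum = 2·34 + 5·65 + 4·17 + 1·29 + 3·9 + 0·21
            = 68 + 325 + 68 + 29 + 27 + 0 = 517.
Overall workload = 517 / 15 = 34.4667 ≈ 34.5.

34.5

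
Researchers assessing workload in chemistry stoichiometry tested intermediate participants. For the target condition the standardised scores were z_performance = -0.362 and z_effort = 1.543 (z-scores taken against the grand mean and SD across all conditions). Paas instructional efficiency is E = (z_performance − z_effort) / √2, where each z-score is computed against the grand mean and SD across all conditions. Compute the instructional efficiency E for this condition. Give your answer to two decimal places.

z_P − z_E = -0.362 − 1.543 = -1.9050.
E = -1.9050 / √2 = -1.9050 / 1.41421 = -1.3470 ≈ -1.35.

-1.35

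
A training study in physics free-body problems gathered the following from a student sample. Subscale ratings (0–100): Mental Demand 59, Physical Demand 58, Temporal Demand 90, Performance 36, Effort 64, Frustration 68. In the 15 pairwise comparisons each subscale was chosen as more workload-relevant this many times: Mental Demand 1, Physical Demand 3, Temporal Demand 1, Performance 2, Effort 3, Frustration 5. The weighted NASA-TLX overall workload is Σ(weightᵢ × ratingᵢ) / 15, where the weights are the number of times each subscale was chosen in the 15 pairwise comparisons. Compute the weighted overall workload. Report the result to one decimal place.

The tallies are the weights (they sum to 15).
Weighted sum = 1·59 + 3·58 + 1·90 + 2·36 + 3·64 + 5·68
            = 59 + 174 + 90 + 72 + 192 + 340 = 927.
Overall workload = 927 / 15 = 61.8000 ≈ 61.8.

61.8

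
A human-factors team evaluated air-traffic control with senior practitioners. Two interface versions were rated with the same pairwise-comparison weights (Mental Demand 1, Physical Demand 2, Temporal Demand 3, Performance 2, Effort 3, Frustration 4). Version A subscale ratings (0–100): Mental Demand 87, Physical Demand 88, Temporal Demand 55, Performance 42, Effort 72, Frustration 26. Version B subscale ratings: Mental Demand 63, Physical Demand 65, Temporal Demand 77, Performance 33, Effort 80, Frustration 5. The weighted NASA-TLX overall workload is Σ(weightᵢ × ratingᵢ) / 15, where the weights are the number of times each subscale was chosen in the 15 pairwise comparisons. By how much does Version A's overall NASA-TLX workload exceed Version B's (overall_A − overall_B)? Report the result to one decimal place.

Version A weighted sum = 1·87 + 2·88 + 3·55 + 2·42 + 3·72 + 4·26 = 87 + 176 + 165 + 84 + 216 + 104 = 832; overall_A = 832/15 = 55.4667.
Version B weighted sum = 1·63 + 2·65 + 3·77 + 2·33 + 3·80 + 4·5 = 63 + 130 + 231 + 66 + 240 + 20 = 750; overall_B = 750/15 = 50.0000.
Difference = 55.4667 − 50.0000 = 5.4667 ≈ 5.5.

5.5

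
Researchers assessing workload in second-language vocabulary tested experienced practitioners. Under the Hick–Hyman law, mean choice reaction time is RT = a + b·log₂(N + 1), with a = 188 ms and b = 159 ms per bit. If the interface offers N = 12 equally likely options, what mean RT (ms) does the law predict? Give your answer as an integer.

log₂(12 + 1) = log₂(13) = 3.7004.
RT = 188 + 159 × 3.7004 = 188 + 588.3636 = 776.3636 ms.
≈ 776 ms.

776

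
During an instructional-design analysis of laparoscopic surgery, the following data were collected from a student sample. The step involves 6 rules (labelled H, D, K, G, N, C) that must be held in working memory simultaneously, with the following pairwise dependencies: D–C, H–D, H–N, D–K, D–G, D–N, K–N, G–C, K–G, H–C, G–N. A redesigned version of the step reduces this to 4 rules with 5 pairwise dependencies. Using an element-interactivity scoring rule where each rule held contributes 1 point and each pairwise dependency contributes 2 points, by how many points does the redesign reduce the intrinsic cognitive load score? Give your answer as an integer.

14

Original: 6 × 1 + 11 × 2 = 6 + 22 = 28.
Redesigned: 4 × 1 + 5 × 2 = 4 + 10 = 14.
Reduction = 28 − 14 = 14.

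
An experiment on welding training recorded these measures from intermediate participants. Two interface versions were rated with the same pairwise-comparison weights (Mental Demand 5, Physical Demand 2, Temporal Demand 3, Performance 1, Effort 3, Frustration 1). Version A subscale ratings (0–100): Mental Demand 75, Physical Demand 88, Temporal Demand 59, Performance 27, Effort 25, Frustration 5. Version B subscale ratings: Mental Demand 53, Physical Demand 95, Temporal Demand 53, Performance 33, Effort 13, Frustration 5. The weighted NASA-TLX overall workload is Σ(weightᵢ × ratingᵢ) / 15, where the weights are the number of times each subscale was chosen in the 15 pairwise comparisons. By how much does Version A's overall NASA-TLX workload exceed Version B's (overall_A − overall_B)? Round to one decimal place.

Version A weighted sum = 5·75 + 2·88 + 3·59 + 1·27 + 3·25 + 1·5 = 375 + 176 + 177 + 27 + 75 + 5 = 835; overall_A = 835/15 = 55.6667.
Version B weighted sum = 5·53 + 2·95 + 3·53 + 1·33 + 3·13 + 1·5 = 265 + 190 + 159 + 33 + 39 + 5 = 691; overall_B = 691/15 = 46.0667.
Difference = 55.6667 − 46.0667 = 9.6000 ≈ 9.6.

9.6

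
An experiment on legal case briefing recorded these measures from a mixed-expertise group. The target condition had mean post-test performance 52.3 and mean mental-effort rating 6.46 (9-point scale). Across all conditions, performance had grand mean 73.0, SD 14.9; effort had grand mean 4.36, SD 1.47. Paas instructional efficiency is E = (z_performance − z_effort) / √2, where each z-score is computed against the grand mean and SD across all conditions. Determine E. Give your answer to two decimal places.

z_performance = (52.3 − 73.0) / 14.9 = -20.7000 / 14.9 = -1.3893.
z_effort = (6.46 − 4.36) / 1.47 = 2.1000 / 1.47 = 1.4286.
z_P − z_E = -1.3893 − 1.4286 = -2.8179.
E = -2.8179 / √2 = -2.8179 / 1.41421 = -1.9926 ≈ -1.99.

-1.99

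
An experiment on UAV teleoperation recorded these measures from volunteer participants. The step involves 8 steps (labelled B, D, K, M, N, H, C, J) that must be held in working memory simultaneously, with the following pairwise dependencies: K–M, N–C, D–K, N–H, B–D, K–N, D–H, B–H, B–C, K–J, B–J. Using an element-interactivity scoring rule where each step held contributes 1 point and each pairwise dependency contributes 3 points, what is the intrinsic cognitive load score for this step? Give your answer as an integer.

41

Count of steps held simultaneously: 8.
Count of pairwise dependencies listed: 11.
Element contribution: 8 × 1 = 8.
Interaction contribution: 11 × 3 = 33.
Intrinsic load = 8 + 33 = 41.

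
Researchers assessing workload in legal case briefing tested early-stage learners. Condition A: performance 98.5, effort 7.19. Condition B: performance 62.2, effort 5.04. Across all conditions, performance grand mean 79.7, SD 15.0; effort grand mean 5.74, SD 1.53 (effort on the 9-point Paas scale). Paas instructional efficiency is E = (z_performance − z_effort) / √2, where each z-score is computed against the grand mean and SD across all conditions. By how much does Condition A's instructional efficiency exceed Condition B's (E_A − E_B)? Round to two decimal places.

Condition A: z_P = (98.5 − 79.7)/15.0 = 1.2533; z_E = (7.19 − 5.74)/1.53 = 0.9477; E_A = (1.2533 − 0.9477)/√2 = 0.2161.
Condition B: z_P = (62.2 − 79.7)/15.0 = -1.1667; z_E = (5.04 − 5.74)/1.53 = -0.4575; E_B = (-1.1667 − (-0.4575))/√2 = -0.5015.
E_A − E_B = 0.2161 − (-0.5015) = 0.7176 ≈ 0.72.

0.72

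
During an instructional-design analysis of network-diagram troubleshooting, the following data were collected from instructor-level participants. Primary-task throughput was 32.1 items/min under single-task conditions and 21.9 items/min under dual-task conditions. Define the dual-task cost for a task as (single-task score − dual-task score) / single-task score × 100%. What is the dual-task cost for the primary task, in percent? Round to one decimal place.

31.8

Cost = (32.1 − 21.9) / 32.1 × 100%
     = 10.2000 / 32.1 × 100% = 31.7757%.
≈ 31.8%.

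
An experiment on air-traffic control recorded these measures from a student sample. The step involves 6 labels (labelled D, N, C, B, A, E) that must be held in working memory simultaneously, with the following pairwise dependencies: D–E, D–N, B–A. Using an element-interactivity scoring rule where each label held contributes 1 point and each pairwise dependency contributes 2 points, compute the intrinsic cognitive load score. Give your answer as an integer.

Count of labels held simultaneously: 6.
Count of pairwise dependencies listed: 3.
Element contribution: 6 × 1 = 6.
Interaction contribution: 3 × 2 = 6.
Intrinsic load = 6 + 6 = 12.

12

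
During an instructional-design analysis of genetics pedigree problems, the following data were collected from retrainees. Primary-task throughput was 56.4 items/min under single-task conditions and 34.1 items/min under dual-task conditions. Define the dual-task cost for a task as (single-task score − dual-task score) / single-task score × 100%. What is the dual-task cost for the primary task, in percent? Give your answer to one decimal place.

Cost = (56.4 − 34.1) / 56.4 × 100%
     = 22.3000 / 56.4 × 100% = 39.5390%.
≈ 39.5%.

39.5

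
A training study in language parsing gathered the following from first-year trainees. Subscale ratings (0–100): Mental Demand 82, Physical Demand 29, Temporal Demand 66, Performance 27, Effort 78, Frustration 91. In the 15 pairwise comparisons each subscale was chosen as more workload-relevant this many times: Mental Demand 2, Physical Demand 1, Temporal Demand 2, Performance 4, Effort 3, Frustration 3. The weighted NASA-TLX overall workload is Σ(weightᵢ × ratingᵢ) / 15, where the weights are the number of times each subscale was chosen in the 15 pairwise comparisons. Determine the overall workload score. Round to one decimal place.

The tallies are the weights (they sum to 15).
Weighted sum = 2·82 + 1·29 + 2·66 + 4·27 + 3·78 + 3·91
            = 164 + 29 + 132 + 108 + 234 + 273 = 940.
Overall workload = 940 / 15 = 62.6667 ≈ 62.7.

62.7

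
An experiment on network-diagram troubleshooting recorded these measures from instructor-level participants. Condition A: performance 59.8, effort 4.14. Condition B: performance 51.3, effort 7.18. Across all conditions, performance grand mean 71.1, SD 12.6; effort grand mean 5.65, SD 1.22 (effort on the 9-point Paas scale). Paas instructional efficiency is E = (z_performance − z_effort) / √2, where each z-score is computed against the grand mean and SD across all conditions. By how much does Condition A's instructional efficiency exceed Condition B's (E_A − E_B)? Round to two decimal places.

Condition A: z_P = (59.8 − 71.1)/12.6 = -0.8968; z_E = (4.14 − 5.65)/1.22 = -1.2377; E_A = (-0.8968 − (-1.2377))/√2 = 0.2411.
Condition B: z_P = (51.3 − 71.1)/12.6 = -1.5714; z_E = (7.18 − 5.65)/1.22 = 1.2541; E_B = (-1.5714 − 1.2541)/√2 = -1.9979.
E_A − E_B = 0.2411 − (-1.9979) = 2.2390 ≈ 2.24.

2.24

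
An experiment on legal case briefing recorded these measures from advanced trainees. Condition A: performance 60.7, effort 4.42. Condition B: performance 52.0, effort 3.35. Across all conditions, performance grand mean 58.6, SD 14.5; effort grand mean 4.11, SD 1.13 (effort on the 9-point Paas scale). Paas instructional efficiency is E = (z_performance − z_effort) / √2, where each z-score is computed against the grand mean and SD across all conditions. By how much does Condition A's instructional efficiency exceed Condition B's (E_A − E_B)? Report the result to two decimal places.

-0.25

Condition A: z_P = (60.7 − 58.6)/14.5 = 0.1448; z_E = (4.42 − 4.11)/1.13 = 0.2743; E_A = (0.1448 − 0.2743)/√2 = -0.0916.
Condition B: z_P = (52.0 − 58.6)/14.5 = -0.4552; z_E = (3.35 − 4.11)/1.13 = -0.6726; E_B = (-0.4552 − (-0.6726))/√2 = 0.1537.
E_A − E_B = -0.0916 − 0.1537 = -0.2453 ≈ -0.25.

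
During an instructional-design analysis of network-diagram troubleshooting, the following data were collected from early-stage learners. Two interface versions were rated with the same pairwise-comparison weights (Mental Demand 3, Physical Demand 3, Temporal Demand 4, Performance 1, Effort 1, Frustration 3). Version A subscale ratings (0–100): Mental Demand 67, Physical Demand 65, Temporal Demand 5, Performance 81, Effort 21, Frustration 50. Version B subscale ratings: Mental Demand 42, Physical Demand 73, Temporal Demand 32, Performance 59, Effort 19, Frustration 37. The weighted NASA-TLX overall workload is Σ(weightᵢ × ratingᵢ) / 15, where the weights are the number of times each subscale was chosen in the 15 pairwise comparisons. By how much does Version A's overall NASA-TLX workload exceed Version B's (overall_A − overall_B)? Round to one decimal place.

Version A weighted sum = 3·67 + 3·65 + 4·5 + 1·81 + 1·21 + 3·50 = 201 + 195 + 20 + 81 + 21 + 150 = 668; overall_A = 668/15 = 44.5333.
Version B weighted sum = 3·42 + 3·73 + 4·32 + 1·59 + 1·19 + 3·37 = 126 + 219 + 128 + 59 + 19 + 111 = 662; overall_B = 662/15 = 44.1333.
Difference = 44.5333 − 44.1333 = 0.4000 ≈ 0.4.

0.4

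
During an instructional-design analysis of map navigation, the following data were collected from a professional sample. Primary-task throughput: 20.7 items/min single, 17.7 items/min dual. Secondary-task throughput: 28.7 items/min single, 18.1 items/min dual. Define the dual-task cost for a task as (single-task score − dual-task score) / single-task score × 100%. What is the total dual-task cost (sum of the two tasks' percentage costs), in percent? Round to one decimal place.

Primary cost = (20.7 − 17.7) / 20.7 × 100% = 14.4928%.
Secondary cost = (28.7 − 18.1) / 28.7 × 100% = 36.9338%.
Total = 14.4928% + 36.9338% = 51.4266% ≈ 51.4%.

51.4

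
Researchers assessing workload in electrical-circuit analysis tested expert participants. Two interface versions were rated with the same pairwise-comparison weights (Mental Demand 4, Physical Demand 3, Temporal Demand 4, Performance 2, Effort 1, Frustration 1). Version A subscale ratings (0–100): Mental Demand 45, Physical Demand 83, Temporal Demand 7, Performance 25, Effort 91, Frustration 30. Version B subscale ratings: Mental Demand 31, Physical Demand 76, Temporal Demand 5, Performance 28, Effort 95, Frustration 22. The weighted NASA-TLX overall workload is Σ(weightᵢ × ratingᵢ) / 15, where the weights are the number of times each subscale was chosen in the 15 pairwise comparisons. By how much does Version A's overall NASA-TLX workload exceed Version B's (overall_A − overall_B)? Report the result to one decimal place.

5.5

Version A weighted sum = 4·45 + 3·83 + 4·7 + 2·25 + 1·91 + 1·30 = 180 + 249 + 28 + 50 + 91 + 30 = 628; overall_A = 628/15 = 41.8667.
Version B weighted sum = 4·31 + 3·76 + 4·5 + 2·28 + 1·95 + 1·22 = 124 + 228 + 20 + 56 + 95 + 22 = 545; overall_B = 545/15 = 36.3333.
Difference = 41.8667 − 36.3333 = 5.5334 ≈ 5.5.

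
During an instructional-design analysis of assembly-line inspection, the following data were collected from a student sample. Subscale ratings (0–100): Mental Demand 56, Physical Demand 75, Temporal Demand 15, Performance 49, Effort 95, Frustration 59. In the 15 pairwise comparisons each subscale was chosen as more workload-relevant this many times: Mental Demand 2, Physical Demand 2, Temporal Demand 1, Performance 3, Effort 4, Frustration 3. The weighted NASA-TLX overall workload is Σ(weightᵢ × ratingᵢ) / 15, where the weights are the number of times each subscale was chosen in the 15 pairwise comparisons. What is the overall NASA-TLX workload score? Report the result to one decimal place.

65.4

The tallies are the weights (they sum to 15).
Weighted sum = 2·56 + 2·75 + 1·15 + 3·49 + 4·95 + 3·59
            = 112 + 150 + 15 + 147 + 380 + 177 = 981.
Overall workload = 981 / 15 = 65.4000 ≈ 65.4.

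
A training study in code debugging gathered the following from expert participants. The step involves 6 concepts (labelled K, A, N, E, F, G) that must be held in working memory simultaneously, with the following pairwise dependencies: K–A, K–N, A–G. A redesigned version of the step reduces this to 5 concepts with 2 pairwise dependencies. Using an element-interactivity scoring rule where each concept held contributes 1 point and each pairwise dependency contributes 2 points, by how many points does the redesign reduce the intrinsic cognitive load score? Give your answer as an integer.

3

Original: 6 × 1 + 3 × 2 = 6 + 6 = 12.
Redesigned: 5 × 1 + 2 × 2 = 5 + 4 = 9.
Reduction = 12 − 9 = 3.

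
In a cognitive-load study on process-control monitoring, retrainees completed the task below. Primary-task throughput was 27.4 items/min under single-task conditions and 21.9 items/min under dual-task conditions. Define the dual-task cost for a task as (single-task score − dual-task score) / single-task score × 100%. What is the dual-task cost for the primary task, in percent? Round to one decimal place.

20.1

Cost = (27.4 − 21.9) / 27.4 × 100%
     = 5.5000 / 27.4 × 100% = 20.0730%.
≈ 20.1%.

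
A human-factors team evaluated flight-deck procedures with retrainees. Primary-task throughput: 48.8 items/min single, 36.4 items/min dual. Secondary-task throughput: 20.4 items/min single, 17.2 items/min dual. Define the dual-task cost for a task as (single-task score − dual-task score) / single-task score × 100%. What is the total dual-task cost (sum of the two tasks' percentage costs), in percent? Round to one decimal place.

41.1

Primary cost = (48.8 − 36.4) / 48.8 × 100% = 25.4098%.
Secondary cost = (20.4 − 17.2) / 20.4 × 100% = 15.6863%.
Total = 25.4098% + 15.6863% = 41.0961% ≈ 41.1%.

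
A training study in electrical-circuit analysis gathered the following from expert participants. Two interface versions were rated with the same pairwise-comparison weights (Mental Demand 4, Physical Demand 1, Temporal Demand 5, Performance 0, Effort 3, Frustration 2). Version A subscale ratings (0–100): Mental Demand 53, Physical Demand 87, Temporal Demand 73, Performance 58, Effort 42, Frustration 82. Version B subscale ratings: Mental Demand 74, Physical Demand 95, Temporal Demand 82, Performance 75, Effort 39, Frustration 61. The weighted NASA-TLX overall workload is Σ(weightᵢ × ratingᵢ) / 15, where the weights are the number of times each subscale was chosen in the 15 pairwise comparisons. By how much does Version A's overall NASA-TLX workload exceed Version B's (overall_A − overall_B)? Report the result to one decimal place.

Version A weighted sum = 4·53 + 1·87 + 5·73 + 0·58 + 3·42 + 2·82 = 212 + 87 + 365 + 0 + 126 + 164 = 954; overall_A = 954/15 = 63.6000.
Version B weighted sum = 4·74 + 1·95 + 5·82 + 0·75 + 3·39 + 2·61 = 296 + 95 + 410 + 0 + 117 + 122 = 1040; overall_B = 1040/15 = 69.3333.
Difference = 63.6000 − 69.3333 = -5.7333 ≈ -5.7.

-5.7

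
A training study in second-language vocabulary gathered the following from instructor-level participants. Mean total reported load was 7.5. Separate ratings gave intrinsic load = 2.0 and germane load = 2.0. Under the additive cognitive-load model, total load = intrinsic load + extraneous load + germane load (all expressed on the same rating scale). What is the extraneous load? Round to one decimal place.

extraneous load = total − intrinsic − germane
             = 7.5 − 2.0 − 2.0 = 3.5.

3.5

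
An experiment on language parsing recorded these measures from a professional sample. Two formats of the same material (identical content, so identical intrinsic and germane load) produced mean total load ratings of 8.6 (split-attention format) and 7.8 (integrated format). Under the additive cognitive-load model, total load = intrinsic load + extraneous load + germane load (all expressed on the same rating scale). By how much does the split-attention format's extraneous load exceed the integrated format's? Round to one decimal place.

0.8

Intrinsic and germane load are equal across formats, so the difference in total load equals the difference in extraneous load.
Extraneous-load difference = 8.6 − 7.8 = 0.8.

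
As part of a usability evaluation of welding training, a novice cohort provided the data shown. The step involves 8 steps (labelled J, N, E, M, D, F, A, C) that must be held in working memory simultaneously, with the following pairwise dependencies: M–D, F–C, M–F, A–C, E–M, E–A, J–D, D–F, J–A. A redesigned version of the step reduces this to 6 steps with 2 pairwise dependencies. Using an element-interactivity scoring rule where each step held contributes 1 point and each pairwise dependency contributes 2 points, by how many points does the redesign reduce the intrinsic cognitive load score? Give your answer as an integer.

16

Original: 8 × 1 + 9 × 2 = 8 + 18 = 26.
Redesigned: 6 × 1 + 2 × 2 = 6 + 4 = 10.
Reduction = 26 − 10 = 16.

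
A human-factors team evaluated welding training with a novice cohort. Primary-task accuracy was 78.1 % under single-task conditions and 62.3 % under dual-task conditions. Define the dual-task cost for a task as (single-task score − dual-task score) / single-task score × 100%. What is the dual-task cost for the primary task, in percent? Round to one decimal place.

20.2

Cost = (78.1 − 62.3) / 78.1 × 100%
     = 15.8000 / 78.1 × 100% = 20.2305%.
≈ 20.2%.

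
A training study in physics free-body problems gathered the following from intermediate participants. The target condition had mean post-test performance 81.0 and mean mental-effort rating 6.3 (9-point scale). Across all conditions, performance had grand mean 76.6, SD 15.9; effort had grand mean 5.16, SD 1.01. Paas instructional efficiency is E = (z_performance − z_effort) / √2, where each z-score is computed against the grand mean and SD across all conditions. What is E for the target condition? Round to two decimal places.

-0.60

z_performance = (81.0 − 76.6) / 15.9 = 4.4000 / 15.9 = 0.2767.
z_effort = (6.3 − 5.16) / 1.01 = 1.1400 / 1.01 = 1.1287.
z_P − z_E = 0.2767 − 1.1287 = -0.8520.
E = -0.8520 / √2 = -0.8520 / 1.41421 = -0.6025 ≈ -0.60.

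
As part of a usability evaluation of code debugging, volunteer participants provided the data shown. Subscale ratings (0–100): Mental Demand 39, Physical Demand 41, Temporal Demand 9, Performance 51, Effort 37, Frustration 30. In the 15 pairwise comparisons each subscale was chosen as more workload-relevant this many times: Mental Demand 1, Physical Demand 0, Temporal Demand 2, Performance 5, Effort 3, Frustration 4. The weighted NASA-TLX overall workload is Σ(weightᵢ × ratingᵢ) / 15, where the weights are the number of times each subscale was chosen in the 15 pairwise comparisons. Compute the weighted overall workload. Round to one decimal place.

36.2

The tallies are the weights (they sum to 15).
Weighted sum = 1·39 + 0·41 + 2·9 + 5·51 + 3·37 + 4·30
            = 39 + 0 + 18 + 255 + 111 + 120 = 543.
Overall workload = 543 / 15 = 36.2000 ≈ 36.2.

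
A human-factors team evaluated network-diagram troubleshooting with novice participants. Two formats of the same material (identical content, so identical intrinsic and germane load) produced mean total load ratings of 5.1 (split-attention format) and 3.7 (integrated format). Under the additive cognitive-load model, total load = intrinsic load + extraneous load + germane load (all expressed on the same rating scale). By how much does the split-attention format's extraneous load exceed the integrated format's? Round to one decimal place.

Intrinsic and germane load are equal across formats, so the difference in total load equals the difference in extraneous load.
Extraneous-load difference = 5.1 − 3.7 = 1.4.

1.4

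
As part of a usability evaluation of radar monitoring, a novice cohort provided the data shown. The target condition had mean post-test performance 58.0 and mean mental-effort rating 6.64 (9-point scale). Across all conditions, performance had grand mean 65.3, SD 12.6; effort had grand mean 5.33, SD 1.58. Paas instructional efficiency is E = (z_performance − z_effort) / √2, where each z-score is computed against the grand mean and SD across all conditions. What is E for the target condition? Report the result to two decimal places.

z_performance = (58.0 − 65.3) / 12.6 = -7.3000 / 12.6 = -0.5794.
z_effort = (6.64 − 5.33) / 1.58 = 1.3100 / 1.58 = 0.8291.
z_P − z_E = -0.5794 − 0.8291 = -1.4085.
E = -1.4085 / √2 = -1.4085 / 1.41421 = -0.9960 ≈ -1.00.

-1.00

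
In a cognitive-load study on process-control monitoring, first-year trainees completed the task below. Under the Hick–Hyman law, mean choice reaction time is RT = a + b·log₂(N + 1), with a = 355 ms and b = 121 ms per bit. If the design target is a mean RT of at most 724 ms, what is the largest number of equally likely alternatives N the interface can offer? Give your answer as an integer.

7

Set 355 + 121·log₂(N + 1) ≤ 724.
log₂(N + 1) ≤ (724 − 355) / 121 = 3.0496.
N + 1 ≤ 2^3.0496 = 8.2798.
N ≤ 7.2798, so the largest integer N is 7.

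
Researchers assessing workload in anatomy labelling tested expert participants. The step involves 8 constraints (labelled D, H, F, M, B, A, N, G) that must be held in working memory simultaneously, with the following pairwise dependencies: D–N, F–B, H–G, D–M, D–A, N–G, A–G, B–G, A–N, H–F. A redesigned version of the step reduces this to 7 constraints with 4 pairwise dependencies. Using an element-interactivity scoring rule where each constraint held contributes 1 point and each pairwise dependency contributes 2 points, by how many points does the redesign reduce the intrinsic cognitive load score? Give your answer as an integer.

Original: 8 × 1 + 10 × 2 = 8 + 20 = 28.
Redesigned: 7 × 1 + 4 × 2 = 7 + 8 = 15.
Reduction = 28 − 15 = 13.

13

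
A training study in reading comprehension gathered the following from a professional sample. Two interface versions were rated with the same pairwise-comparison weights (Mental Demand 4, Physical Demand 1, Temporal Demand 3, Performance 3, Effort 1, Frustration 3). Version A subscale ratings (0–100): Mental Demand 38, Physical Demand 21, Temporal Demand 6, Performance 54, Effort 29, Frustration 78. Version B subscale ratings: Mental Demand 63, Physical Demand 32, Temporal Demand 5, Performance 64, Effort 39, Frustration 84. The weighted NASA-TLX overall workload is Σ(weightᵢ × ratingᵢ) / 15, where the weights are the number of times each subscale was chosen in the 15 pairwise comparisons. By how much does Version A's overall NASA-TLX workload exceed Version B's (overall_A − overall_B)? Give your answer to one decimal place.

-11.1

Version A weighted sum = 4·38 + 1·21 + 3·6 + 3·54 + 1·29 + 3·78 = 152 + 21 + 18 + 162 + 29 + 234 = 616; overall_A = 616/15 = 41.0667.
Version B weighted sum = 4·63 + 1·32 + 3·5 + 3·64 + 1·39 + 3·84 = 252 + 32 + 15 + 192 + 39 + 252 = 782; overall_B = 782/15 = 52.1333.
Difference = 41.0667 − 52.1333 = -11.0666 ≈ -11.1.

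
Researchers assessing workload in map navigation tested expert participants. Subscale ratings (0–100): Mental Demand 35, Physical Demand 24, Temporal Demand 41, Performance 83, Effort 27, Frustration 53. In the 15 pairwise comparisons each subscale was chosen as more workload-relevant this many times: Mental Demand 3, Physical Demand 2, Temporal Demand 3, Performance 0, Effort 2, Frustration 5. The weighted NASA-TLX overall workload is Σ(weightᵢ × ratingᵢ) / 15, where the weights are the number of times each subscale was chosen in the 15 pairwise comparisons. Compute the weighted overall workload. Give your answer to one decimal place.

The tallies are the weights (they sum to 15).
Weighted sum = 3·35 + 2·24 + 3·41 + 0·83 + 2·27 + 5·53
            = 105 + 48 + 123 + 0 + 54 + 265 = 595.
Overall workload = 595 / 15 = 39.6667 ≈ 39.7.

39.7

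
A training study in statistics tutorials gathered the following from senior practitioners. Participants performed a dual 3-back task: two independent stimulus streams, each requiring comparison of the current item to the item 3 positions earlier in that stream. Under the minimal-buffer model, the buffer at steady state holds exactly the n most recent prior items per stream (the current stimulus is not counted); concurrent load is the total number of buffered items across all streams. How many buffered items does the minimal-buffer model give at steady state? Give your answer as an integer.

6

Each stream's buffer holds its 3 most recent prior items.
Two independent streams: 2 × 3 = 6 buffered items at steady state.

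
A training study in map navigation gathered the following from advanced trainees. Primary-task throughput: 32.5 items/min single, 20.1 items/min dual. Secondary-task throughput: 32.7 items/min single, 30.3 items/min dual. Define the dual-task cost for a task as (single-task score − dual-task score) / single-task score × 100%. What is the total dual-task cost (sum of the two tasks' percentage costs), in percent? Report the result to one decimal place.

45.5

Primary cost = (32.5 − 20.1) / 32.5 × 100% = 38.1538%.
Secondary cost = (32.7 − 30.3) / 32.7 × 100% = 7.3394%.
Total = 38.1538% + 7.3394% = 45.4932% ≈ 45.5%.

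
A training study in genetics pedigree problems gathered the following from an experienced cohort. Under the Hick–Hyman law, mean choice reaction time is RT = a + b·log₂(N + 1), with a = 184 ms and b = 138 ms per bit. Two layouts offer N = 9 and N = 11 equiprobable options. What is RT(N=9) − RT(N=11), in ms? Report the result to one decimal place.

-36.3

RT(9) = 184 + 138·log₂(10) = 184 + 138·3.3219 = 642.4222 ms.
RT(11) = 184 + 138·log₂(12) = 184 + 138·3.5850 = 678.7300 ms.
Difference = 642.4222 − 678.7300 = -36.3078 ≈ -36.3 ms.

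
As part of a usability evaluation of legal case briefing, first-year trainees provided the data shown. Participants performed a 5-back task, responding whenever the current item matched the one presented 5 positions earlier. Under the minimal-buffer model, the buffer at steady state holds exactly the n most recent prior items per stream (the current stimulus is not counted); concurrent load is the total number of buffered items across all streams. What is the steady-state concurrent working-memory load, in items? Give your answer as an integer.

5

The buffer holds the 5 most recent prior items.
Steady-state concurrent load = 5 items.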